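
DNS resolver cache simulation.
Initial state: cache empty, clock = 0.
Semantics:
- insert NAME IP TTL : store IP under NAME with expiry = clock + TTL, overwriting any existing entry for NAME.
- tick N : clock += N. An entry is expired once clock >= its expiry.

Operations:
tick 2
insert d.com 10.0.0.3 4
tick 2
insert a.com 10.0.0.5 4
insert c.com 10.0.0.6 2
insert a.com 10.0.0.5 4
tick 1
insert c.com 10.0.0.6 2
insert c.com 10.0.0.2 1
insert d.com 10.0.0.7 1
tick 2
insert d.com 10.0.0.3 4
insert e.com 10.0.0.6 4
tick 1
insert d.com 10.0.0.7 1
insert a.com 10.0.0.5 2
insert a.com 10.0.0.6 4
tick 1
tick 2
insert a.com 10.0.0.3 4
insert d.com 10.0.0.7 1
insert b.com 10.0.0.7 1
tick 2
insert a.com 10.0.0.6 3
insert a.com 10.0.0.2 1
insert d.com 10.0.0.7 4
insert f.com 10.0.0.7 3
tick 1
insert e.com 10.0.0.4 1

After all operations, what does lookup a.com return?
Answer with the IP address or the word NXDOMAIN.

Answer: NXDOMAIN

Derivation:
Op 1: tick 2 -> clock=2.
Op 2: insert d.com -> 10.0.0.3 (expiry=2+4=6). clock=2
Op 3: tick 2 -> clock=4.
Op 4: insert a.com -> 10.0.0.5 (expiry=4+4=8). clock=4
Op 5: insert c.com -> 10.0.0.6 (expiry=4+2=6). clock=4
Op 6: insert a.com -> 10.0.0.5 (expiry=4+4=8). clock=4
Op 7: tick 1 -> clock=5.
Op 8: insert c.com -> 10.0.0.6 (expiry=5+2=7). clock=5
Op 9: insert c.com -> 10.0.0.2 (expiry=5+1=6). clock=5
Op 10: insert d.com -> 10.0.0.7 (expiry=5+1=6). clock=5
Op 11: tick 2 -> clock=7. purged={c.com,d.com}
Op 12: insert d.com -> 10.0.0.3 (expiry=7+4=11). clock=7
Op 13: insert e.com -> 10.0.0.6 (expiry=7+4=11). clock=7
Op 14: tick 1 -> clock=8. purged={a.com}
Op 15: insert d.com -> 10.0.0.7 (expiry=8+1=9). clock=8
Op 16: insert a.com -> 10.0.0.5 (expiry=8+2=10). clock=8
Op 17: insert a.com -> 10.0.0.6 (expiry=8+4=12). clock=8
Op 18: tick 1 -> clock=9. purged={d.com}
Op 19: tick 2 -> clock=11. purged={e.com}
Op 20: insert a.com -> 10.0.0.3 (expiry=11+4=15). clock=11
Op 21: insert d.com -> 10.0.0.7 (expiry=11+1=12). clock=11
Op 22: insert b.com -> 10.0.0.7 (expiry=11+1=12). clock=11
Op 23: tick 2 -> clock=13. purged={b.com,d.com}
Op 24: insert a.com -> 10.0.0.6 (expiry=13+3=16). clock=13
Op 25: insert a.com -> 10.0.0.2 (expiry=13+1=14). clock=13
Op 26: insert d.com -> 10.0.0.7 (expiry=13+4=17). clock=13
Op 27: insert f.com -> 10.0.0.7 (expiry=13+3=16). clock=13
Op 28: tick 1 -> clock=14. purged={a.com}
Op 29: insert e.com -> 10.0.0.4 (expiry=14+1=15). clock=14
lookup a.com: not in cache (expired or never inserted)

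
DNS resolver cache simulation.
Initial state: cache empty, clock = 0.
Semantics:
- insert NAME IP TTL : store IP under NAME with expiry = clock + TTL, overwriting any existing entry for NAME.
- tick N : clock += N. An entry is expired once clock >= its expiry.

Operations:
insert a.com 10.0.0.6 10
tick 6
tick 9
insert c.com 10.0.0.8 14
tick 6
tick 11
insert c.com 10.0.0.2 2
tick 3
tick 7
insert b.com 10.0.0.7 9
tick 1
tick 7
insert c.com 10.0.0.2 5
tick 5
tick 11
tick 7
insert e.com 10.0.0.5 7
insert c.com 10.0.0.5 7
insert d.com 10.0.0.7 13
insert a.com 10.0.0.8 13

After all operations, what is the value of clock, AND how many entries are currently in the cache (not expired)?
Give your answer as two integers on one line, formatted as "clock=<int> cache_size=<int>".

Answer: clock=73 cache_size=4

Derivation:
Op 1: insert a.com -> 10.0.0.6 (expiry=0+10=10). clock=0
Op 2: tick 6 -> clock=6.
Op 3: tick 9 -> clock=15. purged={a.com}
Op 4: insert c.com -> 10.0.0.8 (expiry=15+14=29). clock=15
Op 5: tick 6 -> clock=21.
Op 6: tick 11 -> clock=32. purged={c.com}
Op 7: insert c.com -> 10.0.0.2 (expiry=32+2=34). clock=32
Op 8: tick 3 -> clock=35. purged={c.com}
Op 9: tick 7 -> clock=42.
Op 10: insert b.com -> 10.0.0.7 (expiry=42+9=51). clock=42
Op 11: tick 1 -> clock=43.
Op 12: tick 7 -> clock=50.
Op 13: insert c.com -> 10.0.0.2 (expiry=50+5=55). clock=50
Op 14: tick 5 -> clock=55. purged={b.com,c.com}
Op 15: tick 11 -> clock=66.
Op 16: tick 7 -> clock=73.
Op 17: insert e.com -> 10.0.0.5 (expiry=73+7=80). clock=73
Op 18: insert c.com -> 10.0.0.5 (expiry=73+7=80). clock=73
Op 19: insert d.com -> 10.0.0.7 (expiry=73+13=86). clock=73
Op 20: insert a.com -> 10.0.0.8 (expiry=73+13=86). clock=73
Final clock = 73
Final cache (unexpired): {a.com,c.com,d.com,e.com} -> size=4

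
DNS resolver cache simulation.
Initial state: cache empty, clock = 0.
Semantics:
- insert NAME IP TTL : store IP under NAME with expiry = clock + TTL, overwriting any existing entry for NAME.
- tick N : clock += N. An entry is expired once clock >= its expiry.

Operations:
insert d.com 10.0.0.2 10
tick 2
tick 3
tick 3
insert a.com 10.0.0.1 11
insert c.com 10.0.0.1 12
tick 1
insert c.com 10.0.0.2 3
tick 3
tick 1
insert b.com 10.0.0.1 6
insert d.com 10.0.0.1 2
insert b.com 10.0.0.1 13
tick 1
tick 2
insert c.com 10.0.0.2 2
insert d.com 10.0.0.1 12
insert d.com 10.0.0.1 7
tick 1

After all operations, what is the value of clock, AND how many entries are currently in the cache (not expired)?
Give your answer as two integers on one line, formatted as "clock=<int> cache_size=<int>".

Answer: clock=17 cache_size=4

Derivation:
Op 1: insert d.com -> 10.0.0.2 (expiry=0+10=10). clock=0
Op 2: tick 2 -> clock=2.
Op 3: tick 3 -> clock=5.
Op 4: tick 3 -> clock=8.
Op 5: insert a.com -> 10.0.0.1 (expiry=8+11=19). clock=8
Op 6: insert c.com -> 10.0.0.1 (expiry=8+12=20). clock=8
Op 7: tick 1 -> clock=9.
Op 8: insert c.com -> 10.0.0.2 (expiry=9+3=12). clock=9
Op 9: tick 3 -> clock=12. purged={c.com,d.com}
Op 10: tick 1 -> clock=13.
Op 11: insert b.com -> 10.0.0.1 (expiry=13+6=19). clock=13
Op 12: insert d.com -> 10.0.0.1 (expiry=13+2=15). clock=13
Op 13: insert b.com -> 10.0.0.1 (expiry=13+13=26). clock=13
Op 14: tick 1 -> clock=14.
Op 15: tick 2 -> clock=16. purged={d.com}
Op 16: insert c.com -> 10.0.0.2 (expiry=16+2=18). clock=16
Op 17: insert d.com -> 10.0.0.1 (expiry=16+12=28). clock=16
Op 18: insert d.com -> 10.0.0.1 (expiry=16+7=23). clock=16
Op 19: tick 1 -> clock=17.
Final clock = 17
Final cache (unexpired): {a.com,b.com,c.com,d.com} -> size=4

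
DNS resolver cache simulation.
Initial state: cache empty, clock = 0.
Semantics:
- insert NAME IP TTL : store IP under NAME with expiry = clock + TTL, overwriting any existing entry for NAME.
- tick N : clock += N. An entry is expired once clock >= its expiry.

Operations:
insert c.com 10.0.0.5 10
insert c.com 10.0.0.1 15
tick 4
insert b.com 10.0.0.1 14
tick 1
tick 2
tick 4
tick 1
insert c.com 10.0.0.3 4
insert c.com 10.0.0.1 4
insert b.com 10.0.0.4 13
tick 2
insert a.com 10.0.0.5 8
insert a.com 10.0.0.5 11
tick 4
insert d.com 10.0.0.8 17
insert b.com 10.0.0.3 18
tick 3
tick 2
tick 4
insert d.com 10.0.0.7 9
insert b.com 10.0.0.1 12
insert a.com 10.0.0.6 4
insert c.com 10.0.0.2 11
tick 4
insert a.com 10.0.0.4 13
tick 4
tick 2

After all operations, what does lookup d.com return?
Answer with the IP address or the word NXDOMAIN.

Op 1: insert c.com -> 10.0.0.5 (expiry=0+10=10). clock=0
Op 2: insert c.com -> 10.0.0.1 (expiry=0+15=15). clock=0
Op 3: tick 4 -> clock=4.
Op 4: insert b.com -> 10.0.0.1 (expiry=4+14=18). clock=4
Op 5: tick 1 -> clock=5.
Op 6: tick 2 -> clock=7.
Op 7: tick 4 -> clock=11.
Op 8: tick 1 -> clock=12.
Op 9: insert c.com -> 10.0.0.3 (expiry=12+4=16). clock=12
Op 10: insert c.com -> 10.0.0.1 (expiry=12+4=16). clock=12
Op 11: insert b.com -> 10.0.0.4 (expiry=12+13=25). clock=12
Op 12: tick 2 -> clock=14.
Op 13: insert a.com -> 10.0.0.5 (expiry=14+8=22). clock=14
Op 14: insert a.com -> 10.0.0.5 (expiry=14+11=25). clock=14
Op 15: tick 4 -> clock=18. purged={c.com}
Op 16: insert d.com -> 10.0.0.8 (expiry=18+17=35). clock=18
Op 17: insert b.com -> 10.0.0.3 (expiry=18+18=36). clock=18
Op 18: tick 3 -> clock=21.
Op 19: tick 2 -> clock=23.
Op 20: tick 4 -> clock=27. purged={a.com}
Op 21: insert d.com -> 10.0.0.7 (expiry=27+9=36). clock=27
Op 22: insert b.com -> 10.0.0.1 (expiry=27+12=39). clock=27
Op 23: insert a.com -> 10.0.0.6 (expiry=27+4=31). clock=27
Op 24: insert c.com -> 10.0.0.2 (expiry=27+11=38). clock=27
Op 25: tick 4 -> clock=31. purged={a.com}
Op 26: insert a.com -> 10.0.0.4 (expiry=31+13=44). clock=31
Op 27: tick 4 -> clock=35.
Op 28: tick 2 -> clock=37. purged={d.com}
lookup d.com: not in cache (expired or never inserted)

Answer: NXDOMAIN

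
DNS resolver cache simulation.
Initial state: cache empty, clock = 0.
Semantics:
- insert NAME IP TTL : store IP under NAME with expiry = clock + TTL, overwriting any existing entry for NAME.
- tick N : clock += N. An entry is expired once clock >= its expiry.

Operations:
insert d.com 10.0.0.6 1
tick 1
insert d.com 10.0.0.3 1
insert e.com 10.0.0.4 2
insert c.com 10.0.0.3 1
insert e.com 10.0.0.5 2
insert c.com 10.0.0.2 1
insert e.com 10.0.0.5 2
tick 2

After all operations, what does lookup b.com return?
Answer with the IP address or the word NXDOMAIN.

Op 1: insert d.com -> 10.0.0.6 (expiry=0+1=1). clock=0
Op 2: tick 1 -> clock=1. purged={d.com}
Op 3: insert d.com -> 10.0.0.3 (expiry=1+1=2). clock=1
Op 4: insert e.com -> 10.0.0.4 (expiry=1+2=3). clock=1
Op 5: insert c.com -> 10.0.0.3 (expiry=1+1=2). clock=1
Op 6: insert e.com -> 10.0.0.5 (expiry=1+2=3). clock=1
Op 7: insert c.com -> 10.0.0.2 (expiry=1+1=2). clock=1
Op 8: insert e.com -> 10.0.0.5 (expiry=1+2=3). clock=1
Op 9: tick 2 -> clock=3. purged={c.com,d.com,e.com}
lookup b.com: not in cache (expired or never inserted)

Answer: NXDOMAIN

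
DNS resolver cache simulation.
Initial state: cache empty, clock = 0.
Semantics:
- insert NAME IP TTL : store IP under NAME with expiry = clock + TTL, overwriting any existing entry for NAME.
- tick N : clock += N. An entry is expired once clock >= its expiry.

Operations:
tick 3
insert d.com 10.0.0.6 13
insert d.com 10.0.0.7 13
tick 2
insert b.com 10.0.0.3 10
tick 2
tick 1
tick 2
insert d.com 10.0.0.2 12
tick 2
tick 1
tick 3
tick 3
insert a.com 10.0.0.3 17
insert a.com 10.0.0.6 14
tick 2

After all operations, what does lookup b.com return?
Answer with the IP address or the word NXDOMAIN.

Op 1: tick 3 -> clock=3.
Op 2: insert d.com -> 10.0.0.6 (expiry=3+13=16). clock=3
Op 3: insert d.com -> 10.0.0.7 (expiry=3+13=16). clock=3
Op 4: tick 2 -> clock=5.
Op 5: insert b.com -> 10.0.0.3 (expiry=5+10=15). clock=5
Op 6: tick 2 -> clock=7.
Op 7: tick 1 -> clock=8.
Op 8: tick 2 -> clock=10.
Op 9: insert d.com -> 10.0.0.2 (expiry=10+12=22). clock=10
Op 10: tick 2 -> clock=12.
Op 11: tick 1 -> clock=13.
Op 12: tick 3 -> clock=16. purged={b.com}
Op 13: tick 3 -> clock=19.
Op 14: insert a.com -> 10.0.0.3 (expiry=19+17=36). clock=19
Op 15: insert a.com -> 10.0.0.6 (expiry=19+14=33). clock=19
Op 16: tick 2 -> clock=21.
lookup b.com: not in cache (expired or never inserted)

Answer: NXDOMAIN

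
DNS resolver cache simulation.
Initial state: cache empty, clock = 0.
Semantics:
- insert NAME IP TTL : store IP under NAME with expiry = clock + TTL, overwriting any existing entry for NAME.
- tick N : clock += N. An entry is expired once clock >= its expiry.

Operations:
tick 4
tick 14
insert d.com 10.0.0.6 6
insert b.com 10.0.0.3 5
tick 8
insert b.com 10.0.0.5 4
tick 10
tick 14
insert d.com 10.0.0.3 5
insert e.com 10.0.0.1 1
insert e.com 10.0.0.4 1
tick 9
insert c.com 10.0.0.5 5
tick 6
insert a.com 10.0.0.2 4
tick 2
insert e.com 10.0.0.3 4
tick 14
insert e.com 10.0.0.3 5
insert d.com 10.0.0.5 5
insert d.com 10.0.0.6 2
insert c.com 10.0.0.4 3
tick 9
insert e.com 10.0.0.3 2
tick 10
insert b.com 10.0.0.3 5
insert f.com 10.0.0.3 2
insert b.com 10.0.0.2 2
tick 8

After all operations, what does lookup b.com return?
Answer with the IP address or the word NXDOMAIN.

Answer: NXDOMAIN

Derivation:
Op 1: tick 4 -> clock=4.
Op 2: tick 14 -> clock=18.
Op 3: insert d.com -> 10.0.0.6 (expiry=18+6=24). clock=18
Op 4: insert b.com -> 10.0.0.3 (expiry=18+5=23). clock=18
Op 5: tick 8 -> clock=26. purged={b.com,d.com}
Op 6: insert b.com -> 10.0.0.5 (expiry=26+4=30). clock=26
Op 7: tick 10 -> clock=36. purged={b.com}
Op 8: tick 14 -> clock=50.
Op 9: insert d.com -> 10.0.0.3 (expiry=50+5=55). clock=50
Op 10: insert e.com -> 10.0.0.1 (expiry=50+1=51). clock=50
Op 11: insert e.com -> 10.0.0.4 (expiry=50+1=51). clock=50
Op 12: tick 9 -> clock=59. purged={d.com,e.com}
Op 13: insert c.com -> 10.0.0.5 (expiry=59+5=64). clock=59
Op 14: tick 6 -> clock=65. purged={c.com}
Op 15: insert a.com -> 10.0.0.2 (expiry=65+4=69). clock=65
Op 16: tick 2 -> clock=67.
Op 17: insert e.com -> 10.0.0.3 (expiry=67+4=71). clock=67
Op 18: tick 14 -> clock=81. purged={a.com,e.com}
Op 19: insert e.com -> 10.0.0.3 (expiry=81+5=86). clock=81
Op 20: insert d.com -> 10.0.0.5 (expiry=81+5=86). clock=81
Op 21: insert d.com -> 10.0.0.6 (expiry=81+2=83). clock=81
Op 22: insert c.com -> 10.0.0.4 (expiry=81+3=84). clock=81
Op 23: tick 9 -> clock=90. purged={c.com,d.com,e.com}
Op 24: insert e.com -> 10.0.0.3 (expiry=90+2=92). clock=90
Op 25: tick 10 -> clock=100. purged={e.com}
Op 26: insert b.com -> 10.0.0.3 (expiry=100+5=105). clock=100
Op 27: insert f.com -> 10.0.0.3 (expiry=100+2=102). clock=100
Op 28: insert b.com -> 10.0.0.2 (expiry=100+2=102). clock=100
Op 29: tick 8 -> clock=108. purged={b.com,f.com}
lookup b.com: not in cache (expired or never inserted)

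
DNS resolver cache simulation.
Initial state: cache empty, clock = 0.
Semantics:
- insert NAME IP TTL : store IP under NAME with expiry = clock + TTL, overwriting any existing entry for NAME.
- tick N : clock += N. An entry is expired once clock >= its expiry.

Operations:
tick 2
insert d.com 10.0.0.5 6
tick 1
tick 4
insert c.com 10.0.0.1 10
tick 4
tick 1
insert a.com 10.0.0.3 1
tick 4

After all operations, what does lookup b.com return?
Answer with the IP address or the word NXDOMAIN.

Answer: NXDOMAIN

Derivation:
Op 1: tick 2 -> clock=2.
Op 2: insert d.com -> 10.0.0.5 (expiry=2+6=8). clock=2
Op 3: tick 1 -> clock=3.
Op 4: tick 4 -> clock=7.
Op 5: insert c.com -> 10.0.0.1 (expiry=7+10=17). clock=7
Op 6: tick 4 -> clock=11. purged={d.com}
Op 7: tick 1 -> clock=12.
Op 8: insert a.com -> 10.0.0.3 (expiry=12+1=13). clock=12
Op 9: tick 4 -> clock=16. purged={a.com}
lookup b.com: not in cache (expired or never inserted)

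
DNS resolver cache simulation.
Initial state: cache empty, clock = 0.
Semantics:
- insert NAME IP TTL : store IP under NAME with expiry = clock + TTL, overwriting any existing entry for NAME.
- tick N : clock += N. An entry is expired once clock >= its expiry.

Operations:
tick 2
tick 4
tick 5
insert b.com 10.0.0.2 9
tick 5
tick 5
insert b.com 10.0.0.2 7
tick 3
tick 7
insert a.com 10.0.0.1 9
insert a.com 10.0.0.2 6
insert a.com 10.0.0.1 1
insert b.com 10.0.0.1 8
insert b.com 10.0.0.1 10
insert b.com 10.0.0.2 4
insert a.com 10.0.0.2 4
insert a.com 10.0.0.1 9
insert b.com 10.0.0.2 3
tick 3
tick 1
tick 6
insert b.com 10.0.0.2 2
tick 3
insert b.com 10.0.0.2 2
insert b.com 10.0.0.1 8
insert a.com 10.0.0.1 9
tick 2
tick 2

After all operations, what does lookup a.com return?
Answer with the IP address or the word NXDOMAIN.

Answer: 10.0.0.1

Derivation:
Op 1: tick 2 -> clock=2.
Op 2: tick 4 -> clock=6.
Op 3: tick 5 -> clock=11.
Op 4: insert b.com -> 10.0.0.2 (expiry=11+9=20). clock=11
Op 5: tick 5 -> clock=16.
Op 6: tick 5 -> clock=21. purged={b.com}
Op 7: insert b.com -> 10.0.0.2 (expiry=21+7=28). clock=21
Op 8: tick 3 -> clock=24.
Op 9: tick 7 -> clock=31. purged={b.com}
Op 10: insert a.com -> 10.0.0.1 (expiry=31+9=40). clock=31
Op 11: insert a.com -> 10.0.0.2 (expiry=31+6=37). clock=31
Op 12: insert a.com -> 10.0.0.1 (expiry=31+1=32). clock=31
Op 13: insert b.com -> 10.0.0.1 (expiry=31+8=39). clock=31
Op 14: insert b.com -> 10.0.0.1 (expiry=31+10=41). clock=31
Op 15: insert b.com -> 10.0.0.2 (expiry=31+4=35). clock=31
Op 16: insert a.com -> 10.0.0.2 (expiry=31+4=35). clock=31
Op 17: insert a.com -> 10.0.0.1 (expiry=31+9=40). clock=31
Op 18: insert b.com -> 10.0.0.2 (expiry=31+3=34). clock=31
Op 19: tick 3 -> clock=34. purged={b.com}
Op 20: tick 1 -> clock=35.
Op 21: tick 6 -> clock=41. purged={a.com}
Op 22: insert b.com -> 10.0.0.2 (expiry=41+2=43). clock=41
Op 23: tick 3 -> clock=44. purged={b.com}
Op 24: insert b.com -> 10.0.0.2 (expiry=44+2=46). clock=44
Op 25: insert b.com -> 10.0.0.1 (expiry=44+8=52). clock=44
Op 26: insert a.com -> 10.0.0.1 (expiry=44+9=53). clock=44
Op 27: tick 2 -> clock=46.
Op 28: tick 2 -> clock=48.
lookup a.com: present, ip=10.0.0.1 expiry=53 > clock=48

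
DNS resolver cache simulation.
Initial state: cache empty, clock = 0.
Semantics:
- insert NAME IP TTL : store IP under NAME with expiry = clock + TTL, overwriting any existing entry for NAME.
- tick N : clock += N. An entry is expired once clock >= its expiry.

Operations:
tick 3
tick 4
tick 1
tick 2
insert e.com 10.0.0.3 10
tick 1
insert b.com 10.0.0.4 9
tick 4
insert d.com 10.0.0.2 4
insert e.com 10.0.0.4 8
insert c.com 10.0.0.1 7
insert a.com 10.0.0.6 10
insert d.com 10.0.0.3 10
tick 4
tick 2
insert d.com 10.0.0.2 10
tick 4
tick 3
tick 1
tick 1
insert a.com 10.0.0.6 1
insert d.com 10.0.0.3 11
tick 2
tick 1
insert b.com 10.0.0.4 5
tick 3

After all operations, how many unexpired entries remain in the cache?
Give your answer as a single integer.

Op 1: tick 3 -> clock=3.
Op 2: tick 4 -> clock=7.
Op 3: tick 1 -> clock=8.
Op 4: tick 2 -> clock=10.
Op 5: insert e.com -> 10.0.0.3 (expiry=10+10=20). clock=10
Op 6: tick 1 -> clock=11.
Op 7: insert b.com -> 10.0.0.4 (expiry=11+9=20). clock=11
Op 8: tick 4 -> clock=15.
Op 9: insert d.com -> 10.0.0.2 (expiry=15+4=19). clock=15
Op 10: insert e.com -> 10.0.0.4 (expiry=15+8=23). clock=15
Op 11: insert c.com -> 10.0.0.1 (expiry=15+7=22). clock=15
Op 12: insert a.com -> 10.0.0.6 (expiry=15+10=25). clock=15
Op 13: insert d.com -> 10.0.0.3 (expiry=15+10=25). clock=15
Op 14: tick 4 -> clock=19.
Op 15: tick 2 -> clock=21. purged={b.com}
Op 16: insert d.com -> 10.0.0.2 (expiry=21+10=31). clock=21
Op 17: tick 4 -> clock=25. purged={a.com,c.com,e.com}
Op 18: tick 3 -> clock=28.
Op 19: tick 1 -> clock=29.
Op 20: tick 1 -> clock=30.
Op 21: insert a.com -> 10.0.0.6 (expiry=30+1=31). clock=30
Op 22: insert d.com -> 10.0.0.3 (expiry=30+11=41). clock=30
Op 23: tick 2 -> clock=32. purged={a.com}
Op 24: tick 1 -> clock=33.
Op 25: insert b.com -> 10.0.0.4 (expiry=33+5=38). clock=33
Op 26: tick 3 -> clock=36.
Final cache (unexpired): {b.com,d.com} -> size=2

Answer: 2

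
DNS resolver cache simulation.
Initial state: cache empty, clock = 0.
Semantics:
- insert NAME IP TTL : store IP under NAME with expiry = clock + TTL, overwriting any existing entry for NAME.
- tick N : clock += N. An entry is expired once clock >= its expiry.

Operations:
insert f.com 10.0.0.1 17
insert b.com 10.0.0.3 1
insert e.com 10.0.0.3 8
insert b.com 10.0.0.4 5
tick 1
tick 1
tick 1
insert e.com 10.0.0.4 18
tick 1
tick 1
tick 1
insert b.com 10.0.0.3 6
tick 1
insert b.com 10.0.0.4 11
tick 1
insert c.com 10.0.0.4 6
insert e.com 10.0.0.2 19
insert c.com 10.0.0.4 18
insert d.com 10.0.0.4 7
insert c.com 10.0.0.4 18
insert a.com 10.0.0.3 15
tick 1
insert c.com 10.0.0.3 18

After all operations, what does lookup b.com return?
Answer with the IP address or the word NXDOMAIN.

Op 1: insert f.com -> 10.0.0.1 (expiry=0+17=17). clock=0
Op 2: insert b.com -> 10.0.0.3 (expiry=0+1=1). clock=0
Op 3: insert e.com -> 10.0.0.3 (expiry=0+8=8). clock=0
Op 4: insert b.com -> 10.0.0.4 (expiry=0+5=5). clock=0
Op 5: tick 1 -> clock=1.
Op 6: tick 1 -> clock=2.
Op 7: tick 1 -> clock=3.
Op 8: insert e.com -> 10.0.0.4 (expiry=3+18=21). clock=3
Op 9: tick 1 -> clock=4.
Op 10: tick 1 -> clock=5. purged={b.com}
Op 11: tick 1 -> clock=6.
Op 12: insert b.com -> 10.0.0.3 (expiry=6+6=12). clock=6
Op 13: tick 1 -> clock=7.
Op 14: insert b.com -> 10.0.0.4 (expiry=7+11=18). clock=7
Op 15: tick 1 -> clock=8.
Op 16: insert c.com -> 10.0.0.4 (expiry=8+6=14). clock=8
Op 17: insert e.com -> 10.0.0.2 (expiry=8+19=27). clock=8
Op 18: insert c.com -> 10.0.0.4 (expiry=8+18=26). clock=8
Op 19: insert d.com -> 10.0.0.4 (expiry=8+7=15). clock=8
Op 20: insert c.com -> 10.0.0.4 (expiry=8+18=26). clock=8
Op 21: insert a.com -> 10.0.0.3 (expiry=8+15=23). clock=8
Op 22: tick 1 -> clock=9.
Op 23: insert c.com -> 10.0.0.3 (expiry=9+18=27). clock=9
lookup b.com: present, ip=10.0.0.4 expiry=18 > clock=9

Answer: 10.0.0.4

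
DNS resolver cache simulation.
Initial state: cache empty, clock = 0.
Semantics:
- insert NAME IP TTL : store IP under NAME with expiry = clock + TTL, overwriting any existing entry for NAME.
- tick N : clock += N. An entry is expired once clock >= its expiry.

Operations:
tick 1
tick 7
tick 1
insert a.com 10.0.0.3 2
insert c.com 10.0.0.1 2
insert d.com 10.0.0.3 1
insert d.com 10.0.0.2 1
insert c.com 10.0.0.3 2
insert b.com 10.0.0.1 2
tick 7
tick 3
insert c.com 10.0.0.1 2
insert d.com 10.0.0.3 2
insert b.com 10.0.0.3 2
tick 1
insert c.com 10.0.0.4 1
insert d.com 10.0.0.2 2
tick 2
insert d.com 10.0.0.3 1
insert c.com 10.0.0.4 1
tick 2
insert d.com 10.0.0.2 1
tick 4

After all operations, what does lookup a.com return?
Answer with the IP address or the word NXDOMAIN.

Answer: NXDOMAIN

Derivation:
Op 1: tick 1 -> clock=1.
Op 2: tick 7 -> clock=8.
Op 3: tick 1 -> clock=9.
Op 4: insert a.com -> 10.0.0.3 (expiry=9+2=11). clock=9
Op 5: insert c.com -> 10.0.0.1 (expiry=9+2=11). clock=9
Op 6: insert d.com -> 10.0.0.3 (expiry=9+1=10). clock=9
Op 7: insert d.com -> 10.0.0.2 (expiry=9+1=10). clock=9
Op 8: insert c.com -> 10.0.0.3 (expiry=9+2=11). clock=9
Op 9: insert b.com -> 10.0.0.1 (expiry=9+2=11). clock=9
Op 10: tick 7 -> clock=16. purged={a.com,b.com,c.com,d.com}
Op 11: tick 3 -> clock=19.
Op 12: insert c.com -> 10.0.0.1 (expiry=19+2=21). clock=19
Op 13: insert d.com -> 10.0.0.3 (expiry=19+2=21). clock=19
Op 14: insert b.com -> 10.0.0.3 (expiry=19+2=21). clock=19
Op 15: tick 1 -> clock=20.
Op 16: insert c.com -> 10.0.0.4 (expiry=20+1=21). clock=20
Op 17: insert d.com -> 10.0.0.2 (expiry=20+2=22). clock=20
Op 18: tick 2 -> clock=22. purged={b.com,c.com,d.com}
Op 19: insert d.com -> 10.0.0.3 (expiry=22+1=23). clock=22
Op 20: insert c.com -> 10.0.0.4 (expiry=22+1=23). clock=22
Op 21: tick 2 -> clock=24. purged={c.com,d.com}
Op 22: insert d.com -> 10.0.0.2 (expiry=24+1=25). clock=24
Op 23: tick 4 -> clock=28. purged={d.com}
lookup a.com: not in cache (expired or never inserted)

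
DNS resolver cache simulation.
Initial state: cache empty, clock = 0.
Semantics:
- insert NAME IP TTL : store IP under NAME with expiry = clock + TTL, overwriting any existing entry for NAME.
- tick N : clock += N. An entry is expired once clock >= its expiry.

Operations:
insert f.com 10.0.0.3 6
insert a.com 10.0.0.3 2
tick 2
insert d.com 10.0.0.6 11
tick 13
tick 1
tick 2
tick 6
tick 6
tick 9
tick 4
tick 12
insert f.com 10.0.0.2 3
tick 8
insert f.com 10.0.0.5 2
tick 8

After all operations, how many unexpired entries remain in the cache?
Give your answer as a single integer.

Answer: 0

Derivation:
Op 1: insert f.com -> 10.0.0.3 (expiry=0+6=6). clock=0
Op 2: insert a.com -> 10.0.0.3 (expiry=0+2=2). clock=0
Op 3: tick 2 -> clock=2. purged={a.com}
Op 4: insert d.com -> 10.0.0.6 (expiry=2+11=13). clock=2
Op 5: tick 13 -> clock=15. purged={d.com,f.com}
Op 6: tick 1 -> clock=16.
Op 7: tick 2 -> clock=18.
Op 8: tick 6 -> clock=24.
Op 9: tick 6 -> clock=30.
Op 10: tick 9 -> clock=39.
Op 11: tick 4 -> clock=43.
Op 12: tick 12 -> clock=55.
Op 13: insert f.com -> 10.0.0.2 (expiry=55+3=58). clock=55
Op 14: tick 8 -> clock=63. purged={f.com}
Op 15: insert f.com -> 10.0.0.5 (expiry=63+2=65). clock=63
Op 16: tick 8 -> clock=71. purged={f.com}
Final cache (unexpired): {} -> size=0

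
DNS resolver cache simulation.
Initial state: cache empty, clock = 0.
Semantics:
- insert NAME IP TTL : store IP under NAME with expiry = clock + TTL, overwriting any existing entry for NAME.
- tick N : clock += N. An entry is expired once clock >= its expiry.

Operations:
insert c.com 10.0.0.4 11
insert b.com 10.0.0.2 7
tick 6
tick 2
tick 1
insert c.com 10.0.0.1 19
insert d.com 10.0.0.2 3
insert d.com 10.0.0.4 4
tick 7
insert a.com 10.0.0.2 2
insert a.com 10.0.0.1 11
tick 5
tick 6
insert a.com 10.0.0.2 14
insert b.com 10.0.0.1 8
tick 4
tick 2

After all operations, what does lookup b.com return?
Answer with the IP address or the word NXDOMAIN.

Op 1: insert c.com -> 10.0.0.4 (expiry=0+11=11). clock=0
Op 2: insert b.com -> 10.0.0.2 (expiry=0+7=7). clock=0
Op 3: tick 6 -> clock=6.
Op 4: tick 2 -> clock=8. purged={b.com}
Op 5: tick 1 -> clock=9.
Op 6: insert c.com -> 10.0.0.1 (expiry=9+19=28). clock=9
Op 7: insert d.com -> 10.0.0.2 (expiry=9+3=12). clock=9
Op 8: insert d.com -> 10.0.0.4 (expiry=9+4=13). clock=9
Op 9: tick 7 -> clock=16. purged={d.com}
Op 10: insert a.com -> 10.0.0.2 (expiry=16+2=18). clock=16
Op 11: insert a.com -> 10.0.0.1 (expiry=16+11=27). clock=16
Op 12: tick 5 -> clock=21.
Op 13: tick 6 -> clock=27. purged={a.com}
Op 14: insert a.com -> 10.0.0.2 (expiry=27+14=41). clock=27
Op 15: insert b.com -> 10.0.0.1 (expiry=27+8=35). clock=27
Op 16: tick 4 -> clock=31. purged={c.com}
Op 17: tick 2 -> clock=33.
lookup b.com: present, ip=10.0.0.1 expiry=35 > clock=33

Answer: 10.0.0.1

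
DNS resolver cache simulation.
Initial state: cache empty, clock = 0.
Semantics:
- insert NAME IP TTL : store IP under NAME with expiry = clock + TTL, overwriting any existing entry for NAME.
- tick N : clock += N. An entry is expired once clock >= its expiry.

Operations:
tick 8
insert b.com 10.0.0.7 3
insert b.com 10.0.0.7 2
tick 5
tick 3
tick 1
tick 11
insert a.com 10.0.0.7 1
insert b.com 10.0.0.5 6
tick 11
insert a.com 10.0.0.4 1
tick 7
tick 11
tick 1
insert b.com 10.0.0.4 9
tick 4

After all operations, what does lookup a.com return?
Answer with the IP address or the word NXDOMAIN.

Op 1: tick 8 -> clock=8.
Op 2: insert b.com -> 10.0.0.7 (expiry=8+3=11). clock=8
Op 3: insert b.com -> 10.0.0.7 (expiry=8+2=10). clock=8
Op 4: tick 5 -> clock=13. purged={b.com}
Op 5: tick 3 -> clock=16.
Op 6: tick 1 -> clock=17.
Op 7: tick 11 -> clock=28.
Op 8: insert a.com -> 10.0.0.7 (expiry=28+1=29). clock=28
Op 9: insert b.com -> 10.0.0.5 (expiry=28+6=34). clock=28
Op 10: tick 11 -> clock=39. purged={a.com,b.com}
Op 11: insert a.com -> 10.0.0.4 (expiry=39+1=40). clock=39
Op 12: tick 7 -> clock=46. purged={a.com}
Op 13: tick 11 -> clock=57.
Op 14: tick 1 -> clock=58.
Op 15: insert b.com -> 10.0.0.4 (expiry=58+9=67). clock=58
Op 16: tick 4 -> clock=62.
lookup a.com: not in cache (expired or never inserted)

Answer: NXDOMAIN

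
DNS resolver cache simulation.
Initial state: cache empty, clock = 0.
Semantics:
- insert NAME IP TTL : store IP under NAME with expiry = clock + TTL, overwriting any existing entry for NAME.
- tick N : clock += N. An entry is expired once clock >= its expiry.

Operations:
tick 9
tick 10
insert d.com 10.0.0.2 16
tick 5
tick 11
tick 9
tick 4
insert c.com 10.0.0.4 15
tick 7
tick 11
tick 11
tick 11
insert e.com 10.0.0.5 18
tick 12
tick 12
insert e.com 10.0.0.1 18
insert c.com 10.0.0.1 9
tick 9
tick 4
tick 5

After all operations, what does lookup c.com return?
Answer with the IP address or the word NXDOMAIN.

Op 1: tick 9 -> clock=9.
Op 2: tick 10 -> clock=19.
Op 3: insert d.com -> 10.0.0.2 (expiry=19+16=35). clock=19
Op 4: tick 5 -> clock=24.
Op 5: tick 11 -> clock=35. purged={d.com}
Op 6: tick 9 -> clock=44.
Op 7: tick 4 -> clock=48.
Op 8: insert c.com -> 10.0.0.4 (expiry=48+15=63). clock=48
Op 9: tick 7 -> clock=55.
Op 10: tick 11 -> clock=66. purged={c.com}
Op 11: tick 11 -> clock=77.
Op 12: tick 11 -> clock=88.
Op 13: insert e.com -> 10.0.0.5 (expiry=88+18=106). clock=88
Op 14: tick 12 -> clock=100.
Op 15: tick 12 -> clock=112. purged={e.com}
Op 16: insert e.com -> 10.0.0.1 (expiry=112+18=130). clock=112
Op 17: insert c.com -> 10.0.0.1 (expiry=112+9=121). clock=112
Op 18: tick 9 -> clock=121. purged={c.com}
Op 19: tick 4 -> clock=125.
Op 20: tick 5 -> clock=130. purged={e.com}
lookup c.com: not in cache (expired or never inserted)

Answer: NXDOMAIN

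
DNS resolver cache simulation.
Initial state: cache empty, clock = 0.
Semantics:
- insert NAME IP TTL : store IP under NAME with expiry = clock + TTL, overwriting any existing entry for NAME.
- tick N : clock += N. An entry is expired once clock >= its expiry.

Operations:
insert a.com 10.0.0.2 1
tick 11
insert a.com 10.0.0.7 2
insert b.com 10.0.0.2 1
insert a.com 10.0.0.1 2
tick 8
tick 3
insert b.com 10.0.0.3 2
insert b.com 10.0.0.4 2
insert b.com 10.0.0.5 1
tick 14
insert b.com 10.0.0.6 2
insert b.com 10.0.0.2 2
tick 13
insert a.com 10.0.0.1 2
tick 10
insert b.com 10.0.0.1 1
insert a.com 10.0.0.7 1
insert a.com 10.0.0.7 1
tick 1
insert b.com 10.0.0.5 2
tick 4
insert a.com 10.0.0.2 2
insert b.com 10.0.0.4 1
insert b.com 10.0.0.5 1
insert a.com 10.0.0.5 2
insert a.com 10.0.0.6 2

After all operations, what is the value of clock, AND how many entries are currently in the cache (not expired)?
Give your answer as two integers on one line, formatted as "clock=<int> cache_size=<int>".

Op 1: insert a.com -> 10.0.0.2 (expiry=0+1=1). clock=0
Op 2: tick 11 -> clock=11. purged={a.com}
Op 3: insert a.com -> 10.0.0.7 (expiry=11+2=13). clock=11
Op 4: insert b.com -> 10.0.0.2 (expiry=11+1=12). clock=11
Op 5: insert a.com -> 10.0.0.1 (expiry=11+2=13). clock=11
Op 6: tick 8 -> clock=19. purged={a.com,b.com}
Op 7: tick 3 -> clock=22.
Op 8: insert b.com -> 10.0.0.3 (expiry=22+2=24). clock=22
Op 9: insert b.com -> 10.0.0.4 (expiry=22+2=24). clock=22
Op 10: insert b.com -> 10.0.0.5 (expiry=22+1=23). clock=22
Op 11: tick 14 -> clock=36. purged={b.com}
Op 12: insert b.com -> 10.0.0.6 (expiry=36+2=38). clock=36
Op 13: insert b.com -> 10.0.0.2 (expiry=36+2=38). clock=36
Op 14: tick 13 -> clock=49. purged={b.com}
Op 15: insert a.com -> 10.0.0.1 (expiry=49+2=51). clock=49
Op 16: tick 10 -> clock=59. purged={a.com}
Op 17: insert b.com -> 10.0.0.1 (expiry=59+1=60). clock=59
Op 18: insert a.com -> 10.0.0.7 (expiry=59+1=60). clock=59
Op 19: insert a.com -> 10.0.0.7 (expiry=59+1=60). clock=59
Op 20: tick 1 -> clock=60. purged={a.com,b.com}
Op 21: insert b.com -> 10.0.0.5 (expiry=60+2=62). clock=60
Op 22: tick 4 -> clock=64. purged={b.com}
Op 23: insert a.com -> 10.0.0.2 (expiry=64+2=66). clock=64
Op 24: insert b.com -> 10.0.0.4 (expiry=64+1=65). clock=64
Op 25: insert b.com -> 10.0.0.5 (expiry=64+1=65). clock=64
Op 26: insert a.com -> 10.0.0.5 (expiry=64+2=66). clock=64
Op 27: insert a.com -> 10.0.0.6 (expiry=64+2=66). clock=64
Final clock = 64
Final cache (unexpired): {a.com,b.com} -> size=2

Answer: clock=64 cache_size=2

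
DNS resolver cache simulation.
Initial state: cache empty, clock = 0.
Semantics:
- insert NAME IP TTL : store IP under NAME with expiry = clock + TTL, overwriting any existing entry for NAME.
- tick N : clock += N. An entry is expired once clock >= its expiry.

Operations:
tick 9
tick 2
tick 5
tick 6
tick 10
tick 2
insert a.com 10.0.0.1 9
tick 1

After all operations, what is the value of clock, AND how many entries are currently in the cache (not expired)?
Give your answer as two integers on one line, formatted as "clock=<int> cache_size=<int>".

Op 1: tick 9 -> clock=9.
Op 2: tick 2 -> clock=11.
Op 3: tick 5 -> clock=16.
Op 4: tick 6 -> clock=22.
Op 5: tick 10 -> clock=32.
Op 6: tick 2 -> clock=34.
Op 7: insert a.com -> 10.0.0.1 (expiry=34+9=43). clock=34
Op 8: tick 1 -> clock=35.
Final clock = 35
Final cache (unexpired): {a.com} -> size=1

Answer: clock=35 cache_size=1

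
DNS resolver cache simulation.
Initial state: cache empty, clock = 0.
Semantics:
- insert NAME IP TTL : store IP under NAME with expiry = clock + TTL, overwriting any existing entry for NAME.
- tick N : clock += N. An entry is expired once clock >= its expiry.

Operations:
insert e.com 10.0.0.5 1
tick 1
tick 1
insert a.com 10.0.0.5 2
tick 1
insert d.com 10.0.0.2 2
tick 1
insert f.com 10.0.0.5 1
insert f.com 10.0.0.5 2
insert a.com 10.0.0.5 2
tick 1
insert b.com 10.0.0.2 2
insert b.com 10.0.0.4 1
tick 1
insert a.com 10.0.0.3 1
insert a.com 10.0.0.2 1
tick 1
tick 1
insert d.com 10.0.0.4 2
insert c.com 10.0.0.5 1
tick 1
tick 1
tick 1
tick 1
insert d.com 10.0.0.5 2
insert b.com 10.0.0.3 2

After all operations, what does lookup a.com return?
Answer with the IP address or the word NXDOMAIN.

Op 1: insert e.com -> 10.0.0.5 (expiry=0+1=1). clock=0
Op 2: tick 1 -> clock=1. purged={e.com}
Op 3: tick 1 -> clock=2.
Op 4: insert a.com -> 10.0.0.5 (expiry=2+2=4). clock=2
Op 5: tick 1 -> clock=3.
Op 6: insert d.com -> 10.0.0.2 (expiry=3+2=5). clock=3
Op 7: tick 1 -> clock=4. purged={a.com}
Op 8: insert f.com -> 10.0.0.5 (expiry=4+1=5). clock=4
Op 9: insert f.com -> 10.0.0.5 (expiry=4+2=6). clock=4
Op 10: insert a.com -> 10.0.0.5 (expiry=4+2=6). clock=4
Op 11: tick 1 -> clock=5. purged={d.com}
Op 12: insert b.com -> 10.0.0.2 (expiry=5+2=7). clock=5
Op 13: insert b.com -> 10.0.0.4 (expiry=5+1=6). clock=5
Op 14: tick 1 -> clock=6. purged={a.com,b.com,f.com}
Op 15: insert a.com -> 10.0.0.3 (expiry=6+1=7). clock=6
Op 16: insert a.com -> 10.0.0.2 (expiry=6+1=7). clock=6
Op 17: tick 1 -> clock=7. purged={a.com}
Op 18: tick 1 -> clock=8.
Op 19: insert d.com -> 10.0.0.4 (expiry=8+2=10). clock=8
Op 20: insert c.com -> 10.0.0.5 (expiry=8+1=9). clock=8
Op 21: tick 1 -> clock=9. purged={c.com}
Op 22: tick 1 -> clock=10. purged={d.com}
Op 23: tick 1 -> clock=11.
Op 24: tick 1 -> clock=12.
Op 25: insert d.com -> 10.0.0.5 (expiry=12+2=14). clock=12
Op 26: insert b.com -> 10.0.0.3 (expiry=12+2=14). clock=12
lookup a.com: not in cache (expired or never inserted)

Answer: NXDOMAIN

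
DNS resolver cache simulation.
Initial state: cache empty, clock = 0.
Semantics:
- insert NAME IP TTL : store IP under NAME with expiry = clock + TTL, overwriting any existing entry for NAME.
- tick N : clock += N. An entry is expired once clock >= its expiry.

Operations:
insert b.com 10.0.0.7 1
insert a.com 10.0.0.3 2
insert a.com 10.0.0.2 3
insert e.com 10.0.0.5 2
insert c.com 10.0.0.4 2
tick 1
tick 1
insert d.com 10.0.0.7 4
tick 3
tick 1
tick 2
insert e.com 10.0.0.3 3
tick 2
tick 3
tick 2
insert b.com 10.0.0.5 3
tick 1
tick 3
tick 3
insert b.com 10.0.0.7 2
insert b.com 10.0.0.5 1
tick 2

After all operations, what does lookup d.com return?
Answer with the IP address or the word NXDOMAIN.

Answer: NXDOMAIN

Derivation:
Op 1: insert b.com -> 10.0.0.7 (expiry=0+1=1). clock=0
Op 2: insert a.com -> 10.0.0.3 (expiry=0+2=2). clock=0
Op 3: insert a.com -> 10.0.0.2 (expiry=0+3=3). clock=0
Op 4: insert e.com -> 10.0.0.5 (expiry=0+2=2). clock=0
Op 5: insert c.com -> 10.0.0.4 (expiry=0+2=2). clock=0
Op 6: tick 1 -> clock=1. purged={b.com}
Op 7: tick 1 -> clock=2. purged={c.com,e.com}
Op 8: insert d.com -> 10.0.0.7 (expiry=2+4=6). clock=2
Op 9: tick 3 -> clock=5. purged={a.com}
Op 10: tick 1 -> clock=6. purged={d.com}
Op 11: tick 2 -> clock=8.
Op 12: insert e.com -> 10.0.0.3 (expiry=8+3=11). clock=8
Op 13: tick 2 -> clock=10.
Op 14: tick 3 -> clock=13. purged={e.com}
Op 15: tick 2 -> clock=15.
Op 16: insert b.com -> 10.0.0.5 (expiry=15+3=18). clock=15
Op 17: tick 1 -> clock=16.
Op 18: tick 3 -> clock=19. purged={b.com}
Op 19: tick 3 -> clock=22.
Op 20: insert b.com -> 10.0.0.7 (expiry=22+2=24). clock=22
Op 21: insert b.com -> 10.0.0.5 (expiry=22+1=23). clock=22
Op 22: tick 2 -> clock=24. purged={b.com}
lookup d.com: not in cache (expired or never inserted)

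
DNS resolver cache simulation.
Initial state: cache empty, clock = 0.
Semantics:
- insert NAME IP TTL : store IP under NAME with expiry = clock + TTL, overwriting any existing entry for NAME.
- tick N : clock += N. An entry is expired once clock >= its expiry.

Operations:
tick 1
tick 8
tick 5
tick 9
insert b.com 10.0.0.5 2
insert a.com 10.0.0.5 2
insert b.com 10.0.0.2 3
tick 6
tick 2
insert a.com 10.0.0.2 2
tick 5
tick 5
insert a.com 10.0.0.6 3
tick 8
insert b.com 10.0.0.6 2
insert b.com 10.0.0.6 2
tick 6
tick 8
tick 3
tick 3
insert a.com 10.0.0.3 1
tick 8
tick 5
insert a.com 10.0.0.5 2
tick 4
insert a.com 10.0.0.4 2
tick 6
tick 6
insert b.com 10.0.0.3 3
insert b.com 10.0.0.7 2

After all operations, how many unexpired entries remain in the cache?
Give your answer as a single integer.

Answer: 1

Derivation:
Op 1: tick 1 -> clock=1.
Op 2: tick 8 -> clock=9.
Op 3: tick 5 -> clock=14.
Op 4: tick 9 -> clock=23.
Op 5: insert b.com -> 10.0.0.5 (expiry=23+2=25). clock=23
Op 6: insert a.com -> 10.0.0.5 (expiry=23+2=25). clock=23
Op 7: insert b.com -> 10.0.0.2 (expiry=23+3=26). clock=23
Op 8: tick 6 -> clock=29. purged={a.com,b.com}
Op 9: tick 2 -> clock=31.
Op 10: insert a.com -> 10.0.0.2 (expiry=31+2=33). clock=31
Op 11: tick 5 -> clock=36. purged={a.com}
Op 12: tick 5 -> clock=41.
Op 13: insert a.com -> 10.0.0.6 (expiry=41+3=44). clock=41
Op 14: tick 8 -> clock=49. purged={a.com}
Op 15: insert b.com -> 10.0.0.6 (expiry=49+2=51). clock=49
Op 16: insert b.com -> 10.0.0.6 (expiry=49+2=51). clock=49
Op 17: tick 6 -> clock=55. purged={b.com}
Op 18: tick 8 -> clock=63.
Op 19: tick 3 -> clock=66.
Op 20: tick 3 -> clock=69.
Op 21: insert a.com -> 10.0.0.3 (expiry=69+1=70). clock=69
Op 22: tick 8 -> clock=77. purged={a.com}
Op 23: tick 5 -> clock=82.
Op 24: insert a.com -> 10.0.0.5 (expiry=82+2=84). clock=82
Op 25: tick 4 -> clock=86. purged={a.com}
Op 26: insert a.com -> 10.0.0.4 (expiry=86+2=88). clock=86
Op 27: tick 6 -> clock=92. purged={a.com}
Op 28: tick 6 -> clock=98.
Op 29: insert b.com -> 10.0.0.3 (expiry=98+3=101). clock=98
Op 30: insert b.com -> 10.0.0.7 (expiry=98+2=100). clock=98
Final cache (unexpired): {b.com} -> size=1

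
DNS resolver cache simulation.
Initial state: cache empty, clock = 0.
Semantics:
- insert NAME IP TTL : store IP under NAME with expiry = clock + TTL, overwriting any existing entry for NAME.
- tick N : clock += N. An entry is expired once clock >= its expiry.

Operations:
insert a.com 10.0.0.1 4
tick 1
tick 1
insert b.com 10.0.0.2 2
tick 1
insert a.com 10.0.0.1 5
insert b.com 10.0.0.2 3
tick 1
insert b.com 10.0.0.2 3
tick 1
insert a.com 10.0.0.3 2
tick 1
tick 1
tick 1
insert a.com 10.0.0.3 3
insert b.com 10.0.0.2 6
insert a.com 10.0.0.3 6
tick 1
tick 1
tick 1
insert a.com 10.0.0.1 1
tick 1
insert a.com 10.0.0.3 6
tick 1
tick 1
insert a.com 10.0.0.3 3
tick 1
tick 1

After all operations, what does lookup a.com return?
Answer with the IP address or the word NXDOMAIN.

Answer: 10.0.0.3

Derivation:
Op 1: insert a.com -> 10.0.0.1 (expiry=0+4=4). clock=0
Op 2: tick 1 -> clock=1.
Op 3: tick 1 -> clock=2.
Op 4: insert b.com -> 10.0.0.2 (expiry=2+2=4). clock=2
Op 5: tick 1 -> clock=3.
Op 6: insert a.com -> 10.0.0.1 (expiry=3+5=8). clock=3
Op 7: insert b.com -> 10.0.0.2 (expiry=3+3=6). clock=3
Op 8: tick 1 -> clock=4.
Op 9: insert b.com -> 10.0.0.2 (expiry=4+3=7). clock=4
Op 10: tick 1 -> clock=5.
Op 11: insert a.com -> 10.0.0.3 (expiry=5+2=7). clock=5
Op 12: tick 1 -> clock=6.
Op 13: tick 1 -> clock=7. purged={a.com,b.com}
Op 14: tick 1 -> clock=8.
Op 15: insert a.com -> 10.0.0.3 (expiry=8+3=11). clock=8
Op 16: insert b.com -> 10.0.0.2 (expiry=8+6=14). clock=8
Op 17: insert a.com -> 10.0.0.3 (expiry=8+6=14). clock=8
Op 18: tick 1 -> clock=9.
Op 19: tick 1 -> clock=10.
Op 20: tick 1 -> clock=11.
Op 21: insert a.com -> 10.0.0.1 (expiry=11+1=12). clock=11
Op 22: tick 1 -> clock=12. purged={a.com}
Op 23: insert a.com -> 10.0.0.3 (expiry=12+6=18). clock=12
Op 24: tick 1 -> clock=13.
Op 25: tick 1 -> clock=14. purged={b.com}
Op 26: insert a.com -> 10.0.0.3 (expiry=14+3=17). clock=14
Op 27: tick 1 -> clock=15.
Op 28: tick 1 -> clock=16.
lookup a.com: present, ip=10.0.0.3 expiry=17 > clock=16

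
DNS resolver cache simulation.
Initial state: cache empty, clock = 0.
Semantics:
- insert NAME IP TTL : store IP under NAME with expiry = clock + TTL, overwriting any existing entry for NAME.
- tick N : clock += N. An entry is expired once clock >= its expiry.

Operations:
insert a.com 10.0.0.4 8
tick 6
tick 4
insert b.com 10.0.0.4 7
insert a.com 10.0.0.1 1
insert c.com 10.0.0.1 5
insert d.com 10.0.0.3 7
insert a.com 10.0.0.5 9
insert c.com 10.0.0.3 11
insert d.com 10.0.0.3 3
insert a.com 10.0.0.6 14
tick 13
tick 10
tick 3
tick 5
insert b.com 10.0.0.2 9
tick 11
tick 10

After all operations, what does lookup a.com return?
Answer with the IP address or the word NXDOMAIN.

Answer: NXDOMAIN

Derivation:
Op 1: insert a.com -> 10.0.0.4 (expiry=0+8=8). clock=0
Op 2: tick 6 -> clock=6.
Op 3: tick 4 -> clock=10. purged={a.com}
Op 4: insert b.com -> 10.0.0.4 (expiry=10+7=17). clock=10
Op 5: insert a.com -> 10.0.0.1 (expiry=10+1=11). clock=10
Op 6: insert c.com -> 10.0.0.1 (expiry=10+5=15). clock=10
Op 7: insert d.com -> 10.0.0.3 (expiry=10+7=17). clock=10
Op 8: insert a.com -> 10.0.0.5 (expiry=10+9=19). clock=10
Op 9: insert c.com -> 10.0.0.3 (expiry=10+11=21). clock=10
Op 10: insert d.com -> 10.0.0.3 (expiry=10+3=13). clock=10
Op 11: insert a.com -> 10.0.0.6 (expiry=10+14=24). clock=10
Op 12: tick 13 -> clock=23. purged={b.com,c.com,d.com}
Op 13: tick 10 -> clock=33. purged={a.com}
Op 14: tick 3 -> clock=36.
Op 15: tick 5 -> clock=41.
Op 16: insert b.com -> 10.0.0.2 (expiry=41+9=50). clock=41
Op 17: tick 11 -> clock=52. purged={b.com}
Op 18: tick 10 -> clock=62.
lookup a.com: not in cache (expired or never inserted)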